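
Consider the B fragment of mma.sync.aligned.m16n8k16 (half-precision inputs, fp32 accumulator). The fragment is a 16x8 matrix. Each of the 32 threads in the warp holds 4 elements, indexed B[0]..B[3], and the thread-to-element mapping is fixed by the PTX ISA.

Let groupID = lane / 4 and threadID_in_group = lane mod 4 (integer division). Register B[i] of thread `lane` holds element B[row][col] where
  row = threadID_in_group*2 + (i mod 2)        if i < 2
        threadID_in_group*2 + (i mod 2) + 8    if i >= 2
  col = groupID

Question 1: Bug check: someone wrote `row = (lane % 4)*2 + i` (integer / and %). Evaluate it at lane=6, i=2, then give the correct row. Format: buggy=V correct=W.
buggy=6 correct=12

`(lane % 4)*2 + i`[6,2]⇒6
L=6⇒gr=6>>2=1, th=6&3=2
[2]⇒row 2·2+0+8=12  col gr=1
row: 6 vs 12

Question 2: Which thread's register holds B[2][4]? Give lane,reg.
c: 4->gid=4  r: 2->r8=0,tid=1,i&1=0
L=4*4+1=17  i=0*2+0=0

17,0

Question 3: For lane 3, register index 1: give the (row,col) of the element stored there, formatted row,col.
3: g=0,t=3
[1] (3*2+1+0,0) = (7,0)

7,0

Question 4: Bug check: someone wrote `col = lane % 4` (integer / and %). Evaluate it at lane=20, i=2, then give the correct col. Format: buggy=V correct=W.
`lane % 4`[20,2]⇒0
L=20⇒gr=20>>2=5, th=20&3=0
[2]⇒row 0·2+0+8=8  col gr=5
col: 0 vs 5

buggy=0 correct=5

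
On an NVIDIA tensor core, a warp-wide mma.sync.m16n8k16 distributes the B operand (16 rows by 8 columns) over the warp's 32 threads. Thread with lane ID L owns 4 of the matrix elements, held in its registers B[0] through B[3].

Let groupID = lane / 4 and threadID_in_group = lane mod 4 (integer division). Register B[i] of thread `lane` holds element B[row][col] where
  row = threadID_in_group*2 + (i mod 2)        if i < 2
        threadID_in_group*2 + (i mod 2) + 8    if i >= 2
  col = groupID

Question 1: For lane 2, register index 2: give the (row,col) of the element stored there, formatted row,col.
12,0

2: g=0,t=2
[2] (2*2+0+8,0) = (12,0)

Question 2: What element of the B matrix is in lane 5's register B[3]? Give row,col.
lane 5: gr=1 (5/4), th=1 (5%4)
i=3: r=1*2+1+8=11, c=gr=1

11,1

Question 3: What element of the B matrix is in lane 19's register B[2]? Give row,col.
19: gr=4,th=3
[2] (3*2+0+8,4) = (14,4)

14,4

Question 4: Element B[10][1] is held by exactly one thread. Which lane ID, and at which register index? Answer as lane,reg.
5,2

c=1->g=1  r=10->rb=1,t=1,b0=0
L=1*4+1=5  i=1*2+0=2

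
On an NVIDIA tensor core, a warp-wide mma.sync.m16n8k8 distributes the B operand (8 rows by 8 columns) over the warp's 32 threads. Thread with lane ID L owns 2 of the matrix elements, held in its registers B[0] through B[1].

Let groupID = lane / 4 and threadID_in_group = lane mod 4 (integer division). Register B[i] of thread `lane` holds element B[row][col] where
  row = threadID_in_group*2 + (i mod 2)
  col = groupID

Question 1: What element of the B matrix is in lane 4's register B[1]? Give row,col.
L=4->g=4>>2=1, t=4&3=0
[1]->row 0·2+1=1  col g=1

1,1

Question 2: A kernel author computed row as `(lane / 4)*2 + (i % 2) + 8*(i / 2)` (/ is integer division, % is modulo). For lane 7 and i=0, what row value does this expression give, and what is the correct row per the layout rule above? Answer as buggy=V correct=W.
`(lane / 4)*2 + (i % 2) + 8*(i / 2)`[7,0]->2
L=7->g=7>>2=1, t=7&3=3
[0]->row 3·2+0=6  col g=1
row: 2 vs 6

buggy=2 correct=6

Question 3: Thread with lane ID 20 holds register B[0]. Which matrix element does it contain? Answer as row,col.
0,5

L=20→G=20>>2=5, T=20&3=0
[0]→row 0·2+0=0  col G=5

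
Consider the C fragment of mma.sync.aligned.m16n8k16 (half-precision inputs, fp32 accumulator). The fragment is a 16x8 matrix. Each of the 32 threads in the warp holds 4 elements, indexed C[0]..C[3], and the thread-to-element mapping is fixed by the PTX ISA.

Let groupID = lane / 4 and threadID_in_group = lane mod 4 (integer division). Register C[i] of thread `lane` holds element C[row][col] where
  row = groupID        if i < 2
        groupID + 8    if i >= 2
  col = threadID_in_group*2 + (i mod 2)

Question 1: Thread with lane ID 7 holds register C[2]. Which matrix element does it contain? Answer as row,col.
9,6

lane 7: gid=1 (7/4), tid=3 (7%4)
i=2: r=1+8=9, c=3*2+0=6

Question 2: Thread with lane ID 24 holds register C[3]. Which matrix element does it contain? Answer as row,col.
lane 24→24/4=6, 24 mod 4=0
i=3  r:6+8→14  c:2·0+1→1

14,1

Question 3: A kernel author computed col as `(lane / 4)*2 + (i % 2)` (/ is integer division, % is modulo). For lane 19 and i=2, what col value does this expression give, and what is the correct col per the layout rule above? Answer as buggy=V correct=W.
`(lane / 4)*2 + (i % 2)`[19,2]⇒8
lane 19⇒19/4=4, 19 mod 4=3
i=2  r:4+8⇒12  c:2·3+0⇒6
col: 8 vs 6

buggy=8 correct=6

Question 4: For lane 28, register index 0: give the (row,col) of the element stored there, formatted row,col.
lane 28: G=7 (28/4), T=0 (28%4)
i=0: r=7+0=7, c=0*2+0=0

7,0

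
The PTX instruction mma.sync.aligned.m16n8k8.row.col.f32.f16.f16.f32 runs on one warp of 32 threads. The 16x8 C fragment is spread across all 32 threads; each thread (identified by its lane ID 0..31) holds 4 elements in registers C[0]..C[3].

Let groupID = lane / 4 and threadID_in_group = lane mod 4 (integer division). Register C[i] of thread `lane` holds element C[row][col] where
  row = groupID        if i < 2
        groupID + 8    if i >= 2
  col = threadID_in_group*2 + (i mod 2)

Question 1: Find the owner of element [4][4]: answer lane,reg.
18,0

r: 4->gid=4,r8=0  c: 4->tid=2,i&1=0
L=4*4+2=18  i=0*2+0=0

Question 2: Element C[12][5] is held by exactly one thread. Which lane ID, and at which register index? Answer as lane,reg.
r:12=>grp=4,rB=1  c:5=>tig=2,lo=1
L=4*4+2=18  i=1*2+1=3

18,3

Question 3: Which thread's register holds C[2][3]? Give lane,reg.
r=2⇒gr=2,Rb=0  c=3⇒th=1,odd=1
L=2*4+1=9  i=0*2+1=1

9,1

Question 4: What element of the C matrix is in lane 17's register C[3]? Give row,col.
12,3

lane 17⇒17/4=4, 17 mod 4=1
i=3  r:4+8⇒12  c:2·1+1⇒3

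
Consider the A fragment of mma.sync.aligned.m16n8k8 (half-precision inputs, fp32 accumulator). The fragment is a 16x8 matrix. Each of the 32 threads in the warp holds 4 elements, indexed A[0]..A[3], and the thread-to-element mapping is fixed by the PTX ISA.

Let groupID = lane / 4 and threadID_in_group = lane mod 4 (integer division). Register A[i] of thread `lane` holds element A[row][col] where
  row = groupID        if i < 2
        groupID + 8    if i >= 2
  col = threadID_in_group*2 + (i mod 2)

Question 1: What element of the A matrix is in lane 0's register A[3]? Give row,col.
lane 0: gr=0 (0/4), th=0 (0%4)
i=3: r=0+8=8, c=0*2+1=1

8,1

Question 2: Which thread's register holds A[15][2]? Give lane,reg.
29,2

r=15->g=7,rb=1  c=2->t=1,b0=0
L=7*4+1=29  i=1*2+0=2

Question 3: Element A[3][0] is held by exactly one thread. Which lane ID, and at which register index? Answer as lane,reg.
r=3⇒gr=3,Rb=0  c=0⇒th=0,odd=0
L=3*4+0=12  i=0*2+0=0

12,0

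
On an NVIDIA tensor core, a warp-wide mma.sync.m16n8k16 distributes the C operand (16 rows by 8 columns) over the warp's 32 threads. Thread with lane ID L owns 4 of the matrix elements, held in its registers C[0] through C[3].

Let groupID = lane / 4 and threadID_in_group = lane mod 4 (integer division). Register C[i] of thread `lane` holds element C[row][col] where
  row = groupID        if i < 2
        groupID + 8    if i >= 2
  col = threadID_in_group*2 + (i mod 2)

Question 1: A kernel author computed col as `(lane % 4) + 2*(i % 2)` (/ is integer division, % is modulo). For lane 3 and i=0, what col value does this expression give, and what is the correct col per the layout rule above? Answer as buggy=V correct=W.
buggy=3 correct=6

`(lane % 4) + 2*(i % 2)`[3,0]->3
3: g=0,t=3
[0] (0+0,3*2+0) = (0,6)
col: 3 vs 6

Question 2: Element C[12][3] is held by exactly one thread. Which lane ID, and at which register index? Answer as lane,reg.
r:12=>grp=4,rB=1  c:3=>tig=1,lo=1
L=4*4+1=17  i=1*2+1=3

17,3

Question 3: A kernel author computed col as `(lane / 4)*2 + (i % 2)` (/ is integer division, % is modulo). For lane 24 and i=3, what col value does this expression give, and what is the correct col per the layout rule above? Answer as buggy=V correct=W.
`(lane / 4)*2 + (i % 2)`[24,3]⇒13
lane 24: gr=6 (24/4), th=0 (24%4)
i=3: r=6+8=14, c=0*2+1=1
col: 13 vs 1

buggy=13 correct=1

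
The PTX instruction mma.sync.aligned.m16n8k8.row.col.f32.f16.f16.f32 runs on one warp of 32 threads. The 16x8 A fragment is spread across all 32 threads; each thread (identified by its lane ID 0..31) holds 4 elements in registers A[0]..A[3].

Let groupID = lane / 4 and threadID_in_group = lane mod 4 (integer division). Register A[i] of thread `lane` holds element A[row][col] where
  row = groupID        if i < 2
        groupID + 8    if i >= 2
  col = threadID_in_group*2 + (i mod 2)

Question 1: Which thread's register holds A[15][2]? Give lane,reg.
29,2

r=15->g=7,rb=1  c=2->t=1,b0=0
L=7*4+1=29  i=1*2+0=2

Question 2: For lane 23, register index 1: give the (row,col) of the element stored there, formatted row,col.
5,7

lane 23: G=5 (23/4), T=3 (23%4)
i=1: r=5+0=5, c=3*2+1=7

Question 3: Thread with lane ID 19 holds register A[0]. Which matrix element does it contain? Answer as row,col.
4,6

19: grp=4,tig=3
[0] (4+0,3*2+0) = (4,6)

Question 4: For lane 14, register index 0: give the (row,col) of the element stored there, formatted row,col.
3,4

lane 14: G=3 (14/4), T=2 (14%4)
i=0: r=3+0=3, c=2*2+0=4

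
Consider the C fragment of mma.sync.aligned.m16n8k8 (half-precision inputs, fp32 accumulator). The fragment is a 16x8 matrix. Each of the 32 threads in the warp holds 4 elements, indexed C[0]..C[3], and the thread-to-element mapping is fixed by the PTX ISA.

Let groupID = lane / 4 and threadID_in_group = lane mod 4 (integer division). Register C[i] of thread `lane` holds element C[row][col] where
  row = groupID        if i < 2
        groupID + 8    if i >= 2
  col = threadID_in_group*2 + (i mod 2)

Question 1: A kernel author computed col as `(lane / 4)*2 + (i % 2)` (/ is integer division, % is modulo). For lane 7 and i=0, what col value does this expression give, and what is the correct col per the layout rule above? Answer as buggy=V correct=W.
buggy=2 correct=6

`(lane / 4)*2 + (i % 2)`[7,0]->2
7: g=1,t=3
[0] (1+0,3*2+0) = (1,6)
col: 2 vs 6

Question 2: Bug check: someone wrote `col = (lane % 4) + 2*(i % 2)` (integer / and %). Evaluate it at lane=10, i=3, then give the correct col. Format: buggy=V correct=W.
buggy=4 correct=5

`(lane % 4) + 2*(i % 2)`[10,3]⇒4
lane 10⇒10/4=2, 10 mod 4=2
i=3  r:2+8⇒10  c:2·2+1⇒5
col: 4 vs 5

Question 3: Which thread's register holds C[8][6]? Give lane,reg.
r=8⇒gr=0,Rb=1  c=6⇒th=3,odd=0
L=0*4+3=3  i=1*2+0=2

3,2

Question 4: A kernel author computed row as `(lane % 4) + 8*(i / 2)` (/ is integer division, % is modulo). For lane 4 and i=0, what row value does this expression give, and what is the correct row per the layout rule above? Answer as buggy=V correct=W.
buggy=0 correct=1

`(lane % 4) + 8*(i / 2)`[4,0]⇒0
lane 4: gr=1 (4/4), th=0 (4%4)
i=0: r=1+0=1, c=0*2+0=0
row: 0 vs 1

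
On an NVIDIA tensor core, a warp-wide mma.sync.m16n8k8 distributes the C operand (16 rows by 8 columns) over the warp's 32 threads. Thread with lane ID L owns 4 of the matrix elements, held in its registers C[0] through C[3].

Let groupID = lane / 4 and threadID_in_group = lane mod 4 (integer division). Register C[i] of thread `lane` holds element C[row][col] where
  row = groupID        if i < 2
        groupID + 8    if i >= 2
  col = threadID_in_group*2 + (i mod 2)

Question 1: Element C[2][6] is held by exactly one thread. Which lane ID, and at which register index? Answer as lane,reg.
r=2→G=2,rhi=0  c=6→T=3,p=0
L=2*4+3=11  i=0*2+0=0

11,0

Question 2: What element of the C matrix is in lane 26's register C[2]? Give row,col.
14,4

L=26⇒gr=26>>2=6, th=26&3=2
[2]⇒row 6+8=14  col 2·2+0=4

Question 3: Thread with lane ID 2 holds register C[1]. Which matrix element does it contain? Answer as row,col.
0,5

lane 2->2/4=0, 2 mod 4=2
i=1  r:0+0->0  c:2·2+1->5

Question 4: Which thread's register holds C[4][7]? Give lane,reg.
19,1

r:4=>grp=4,rB=0  c:7=>tig=3,lo=1
L=4*4+3=19  i=0*2+1=1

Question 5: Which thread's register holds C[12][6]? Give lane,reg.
r=12→G=4,rhi=1  c=6→T=3,p=0
L=4*4+3=19  i=1*2+0=2

19,2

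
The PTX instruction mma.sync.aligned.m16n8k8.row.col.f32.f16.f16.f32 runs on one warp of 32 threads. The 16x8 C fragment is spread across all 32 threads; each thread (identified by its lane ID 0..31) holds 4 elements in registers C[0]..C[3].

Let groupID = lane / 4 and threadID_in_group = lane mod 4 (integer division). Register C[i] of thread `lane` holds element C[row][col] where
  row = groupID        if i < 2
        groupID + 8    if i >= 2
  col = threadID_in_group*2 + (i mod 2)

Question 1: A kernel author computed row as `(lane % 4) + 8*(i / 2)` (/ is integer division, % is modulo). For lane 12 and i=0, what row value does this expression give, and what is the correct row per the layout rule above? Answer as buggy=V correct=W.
buggy=0 correct=3

`(lane % 4) + 8*(i / 2)`[12,0]->0
lane 12->12/4=3, 12 mod 4=0
i=0  r:3+0->3  c:2·0+0->0
row: 0 vs 3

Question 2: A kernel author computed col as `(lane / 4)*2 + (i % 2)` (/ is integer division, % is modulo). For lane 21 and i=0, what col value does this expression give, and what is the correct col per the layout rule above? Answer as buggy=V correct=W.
`(lane / 4)*2 + (i % 2)`[21,0]=>10
L=21=>grp=21>>2=5, tig=21&3=1
[0]=>row 5+0=5  col 1·2+0=2
col: 10 vs 2

buggy=10 correct=2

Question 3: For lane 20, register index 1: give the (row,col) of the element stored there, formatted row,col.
lane 20: gr=5 (20/4), th=0 (20%4)
i=1: r=5+0=5, c=0*2+1=1

5,1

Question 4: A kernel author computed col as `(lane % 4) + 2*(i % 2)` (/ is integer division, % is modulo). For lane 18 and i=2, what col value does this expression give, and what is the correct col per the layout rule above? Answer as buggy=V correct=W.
buggy=2 correct=4

`(lane % 4) + 2*(i % 2)`[18,2]->2
18: g=4,t=2
[2] (4+8,2*2+0) = (12,4)
col: 2 vs 4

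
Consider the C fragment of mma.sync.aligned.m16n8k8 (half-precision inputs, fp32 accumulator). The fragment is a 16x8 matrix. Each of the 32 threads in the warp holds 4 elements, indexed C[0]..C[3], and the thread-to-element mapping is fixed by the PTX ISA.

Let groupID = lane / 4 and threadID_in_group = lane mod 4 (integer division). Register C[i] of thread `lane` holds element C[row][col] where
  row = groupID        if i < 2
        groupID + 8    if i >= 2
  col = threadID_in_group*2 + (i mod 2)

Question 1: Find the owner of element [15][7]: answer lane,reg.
31,3

r:15=>grp=7,rB=1  c:7=>tig=3,lo=1
L=7*4+3=31  i=1*2+1=3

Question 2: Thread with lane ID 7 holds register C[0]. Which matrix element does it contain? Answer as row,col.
7: g=1,t=3
[0] (1+0,3*2+0) = (1,6)

1,6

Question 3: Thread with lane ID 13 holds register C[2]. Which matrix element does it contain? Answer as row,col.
11,2

lane 13: gid=3 (13/4), tid=1 (13%4)
i=2: r=3+8=11, c=1*2+0=2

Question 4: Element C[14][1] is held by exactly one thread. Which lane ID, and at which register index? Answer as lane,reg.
r=14->g=6,rb=1  c=1->t=0,b0=1
L=6*4+0=24  i=1*2+1=3

24,3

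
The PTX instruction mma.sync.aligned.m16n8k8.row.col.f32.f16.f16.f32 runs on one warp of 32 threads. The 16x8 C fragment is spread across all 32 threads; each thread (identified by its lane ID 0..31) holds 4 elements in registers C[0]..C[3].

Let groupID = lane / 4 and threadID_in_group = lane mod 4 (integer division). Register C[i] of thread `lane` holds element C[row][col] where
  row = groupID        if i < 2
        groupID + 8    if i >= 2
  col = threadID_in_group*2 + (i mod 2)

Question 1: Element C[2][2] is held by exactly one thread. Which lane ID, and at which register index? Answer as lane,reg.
r=2→G=2,rhi=0  c=2→T=1,p=0
L=2*4+1=9  i=0*2+0=0

9,0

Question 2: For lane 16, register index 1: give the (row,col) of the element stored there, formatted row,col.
4,1

16: gid=4,tid=0
[1] (4+0,0*2+1) = (4,1)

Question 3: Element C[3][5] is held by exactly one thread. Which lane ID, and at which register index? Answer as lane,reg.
r=3⇒gr=3,Rb=0  c=5⇒th=2,odd=1
L=3*4+2=14  i=0*2+1=1

14,1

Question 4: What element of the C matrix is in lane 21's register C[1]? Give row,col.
lane 21: grp=5 (21/4), tig=1 (21%4)
i=1: r=5+0=5, c=1*2+1=3

5,3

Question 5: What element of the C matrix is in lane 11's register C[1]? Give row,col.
L=11->g=11>>2=2, t=11&3=3
[1]->row 2+0=2  col 3·2+1=7

2,7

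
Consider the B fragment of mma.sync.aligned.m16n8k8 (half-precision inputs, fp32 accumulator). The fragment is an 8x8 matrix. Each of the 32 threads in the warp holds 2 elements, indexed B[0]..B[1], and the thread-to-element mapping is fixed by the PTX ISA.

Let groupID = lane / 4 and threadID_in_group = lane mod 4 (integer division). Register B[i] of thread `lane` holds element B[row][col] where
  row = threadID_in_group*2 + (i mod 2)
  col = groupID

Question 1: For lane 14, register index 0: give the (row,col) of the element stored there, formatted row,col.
lane 14⇒14/4=3, 14 mod 4=2
i=0  r:2·2+0⇒4  c:3

4,3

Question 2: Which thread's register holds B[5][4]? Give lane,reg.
18,1

c=4⇒gr=4  r=5⇒th=2,odd=1
L=4*4+2=18  i=1=1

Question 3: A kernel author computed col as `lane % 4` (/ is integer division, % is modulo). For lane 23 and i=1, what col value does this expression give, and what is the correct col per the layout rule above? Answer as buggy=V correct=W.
`lane % 4`[23,1]=>3
23: grp=5,tig=3
[1] (3*2+1,5) = (7,5)
col: 3 vs 5

buggy=3 correct=5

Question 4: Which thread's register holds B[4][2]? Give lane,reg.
10,0

c=2→G=2  r=4→T=2,p=0
L=2*4+2=10  i=0=0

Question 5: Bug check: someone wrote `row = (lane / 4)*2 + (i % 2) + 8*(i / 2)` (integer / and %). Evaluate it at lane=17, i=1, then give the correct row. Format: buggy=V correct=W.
`(lane / 4)*2 + (i % 2) + 8*(i / 2)`[17,1]->9
17: gid=4,tid=1
[1] (1*2+1,4) = (3,4)
row: 9 vs 3

buggy=9 correct=3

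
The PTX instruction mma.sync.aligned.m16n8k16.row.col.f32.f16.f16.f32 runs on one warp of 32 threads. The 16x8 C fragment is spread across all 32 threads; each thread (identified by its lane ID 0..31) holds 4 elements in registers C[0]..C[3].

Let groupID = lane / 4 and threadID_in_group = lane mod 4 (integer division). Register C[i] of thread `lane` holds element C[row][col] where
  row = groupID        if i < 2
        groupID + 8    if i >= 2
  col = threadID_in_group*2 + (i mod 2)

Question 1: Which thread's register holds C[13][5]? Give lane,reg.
r=13⇒gr=5,Rb=1  c=5⇒th=2,odd=1
L=5*4+2=22  i=1*2+1=3

22,3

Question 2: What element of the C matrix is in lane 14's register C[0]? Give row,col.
lane 14->14/4=3, 14 mod 4=2
i=0  r:3+0->3  c:2·2+0->4

3,4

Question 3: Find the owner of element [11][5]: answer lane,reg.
14,3

r=11→G=3,rhi=1  c=5→T=2,p=1
L=3*4+2=14  i=1*2+1=3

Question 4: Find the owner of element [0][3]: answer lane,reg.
1,1

r:0=>grp=0,rB=0  c:3=>tig=1,lo=1
L=0*4+1=1  i=0*2+1=1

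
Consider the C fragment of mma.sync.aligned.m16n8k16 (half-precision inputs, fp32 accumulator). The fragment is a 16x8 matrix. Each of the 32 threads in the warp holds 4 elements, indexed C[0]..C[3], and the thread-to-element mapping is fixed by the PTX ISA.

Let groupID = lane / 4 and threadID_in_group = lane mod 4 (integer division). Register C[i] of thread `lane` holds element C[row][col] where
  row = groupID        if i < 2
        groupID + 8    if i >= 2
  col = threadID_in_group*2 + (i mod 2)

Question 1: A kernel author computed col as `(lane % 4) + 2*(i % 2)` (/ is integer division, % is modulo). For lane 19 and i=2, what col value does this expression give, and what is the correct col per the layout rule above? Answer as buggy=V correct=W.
buggy=3 correct=6

`(lane % 4) + 2*(i % 2)`[19,2]→3
L=19→G=19>>2=4, T=19&3=3
[2]→row 4+8=12  col 3·2+0=6
col: 3 vs 6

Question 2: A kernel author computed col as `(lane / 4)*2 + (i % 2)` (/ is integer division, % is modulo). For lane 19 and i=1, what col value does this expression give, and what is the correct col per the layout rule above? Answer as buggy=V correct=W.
buggy=9 correct=7

`(lane / 4)*2 + (i % 2)`[19,1]→9
L=19→G=19>>2=4, T=19&3=3
[1]→row 4+0=4  col 3·2+1=7
col: 9 vs 7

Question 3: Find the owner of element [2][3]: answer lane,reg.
r: 2->gid=2,r8=0  c: 3->tid=1,i&1=1
L=2*4+1=9  i=0*2+1=1

9,1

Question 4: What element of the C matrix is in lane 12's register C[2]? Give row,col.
lane 12→12/4=3, 12 mod 4=0
i=2  r:3+8→11  c:2·0+0→0

11,0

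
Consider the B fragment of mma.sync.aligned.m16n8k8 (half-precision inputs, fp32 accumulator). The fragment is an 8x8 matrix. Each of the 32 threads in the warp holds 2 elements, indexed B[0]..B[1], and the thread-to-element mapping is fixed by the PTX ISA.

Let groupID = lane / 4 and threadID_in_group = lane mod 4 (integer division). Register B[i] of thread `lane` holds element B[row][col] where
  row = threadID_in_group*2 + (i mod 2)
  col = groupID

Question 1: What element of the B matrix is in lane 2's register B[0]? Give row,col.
4,0

2: G=0,T=2
[0] (2*2+0,0) = (4,0)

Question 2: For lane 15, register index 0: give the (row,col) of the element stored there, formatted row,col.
6,3

15: G=3,T=3
[0] (3*2+0,3) = (6,3)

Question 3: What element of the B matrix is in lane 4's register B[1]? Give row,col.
1,1

lane 4->4/4=1, 4 mod 4=0
i=1  r:2·0+1->1  c:1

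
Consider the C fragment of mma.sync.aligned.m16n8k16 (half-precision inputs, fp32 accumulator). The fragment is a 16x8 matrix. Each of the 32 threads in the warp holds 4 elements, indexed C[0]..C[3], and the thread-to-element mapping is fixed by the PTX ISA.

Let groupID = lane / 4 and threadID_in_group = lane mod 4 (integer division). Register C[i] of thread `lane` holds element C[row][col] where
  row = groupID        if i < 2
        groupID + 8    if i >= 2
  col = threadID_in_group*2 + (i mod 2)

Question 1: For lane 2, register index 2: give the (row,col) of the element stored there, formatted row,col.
2: grp=0,tig=2
[2] (0+8,2*2+0) = (8,4)

8,4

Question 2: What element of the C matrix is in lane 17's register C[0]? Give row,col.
4,2

17: g=4,t=1
[0] (4+0,1*2+0) = (4,2)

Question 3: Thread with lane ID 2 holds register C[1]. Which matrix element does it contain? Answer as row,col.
lane 2: gid=0 (2/4), tid=2 (2%4)
i=1: r=0+0=0, c=2*2+1=5

0,5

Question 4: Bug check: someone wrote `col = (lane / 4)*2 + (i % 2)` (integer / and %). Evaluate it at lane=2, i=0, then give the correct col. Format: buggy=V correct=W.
buggy=0 correct=4

`(lane / 4)*2 + (i % 2)`[2,0]=>0
L=2=>grp=2>>2=0, tig=2&3=2
[0]=>row 0+0=0  col 2·2+0=4
col: 0 vs 4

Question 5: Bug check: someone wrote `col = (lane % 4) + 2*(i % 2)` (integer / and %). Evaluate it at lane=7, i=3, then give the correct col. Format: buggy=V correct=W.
`(lane % 4) + 2*(i % 2)`[7,3]⇒5
lane 7⇒7/4=1, 7 mod 4=3
i=3  r:1+8⇒9  c:2·3+1⇒7
col: 5 vs 7

buggy=5 correct=7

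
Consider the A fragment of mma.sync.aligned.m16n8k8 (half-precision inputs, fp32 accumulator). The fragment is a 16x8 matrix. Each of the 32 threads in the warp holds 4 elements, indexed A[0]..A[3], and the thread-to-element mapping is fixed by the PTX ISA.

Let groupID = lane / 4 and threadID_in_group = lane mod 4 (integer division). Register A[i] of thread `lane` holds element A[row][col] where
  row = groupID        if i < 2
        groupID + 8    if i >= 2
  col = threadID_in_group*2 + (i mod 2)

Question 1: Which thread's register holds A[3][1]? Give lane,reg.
r:3=>grp=3,rB=0  c:1=>tig=0,lo=1
L=3*4+0=12  i=0*2+1=1

12,1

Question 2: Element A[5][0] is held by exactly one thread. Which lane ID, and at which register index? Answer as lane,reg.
r: 5->gid=5,r8=0  c: 0->tid=0,i&1=0
L=5*4+0=20  i=0*2+0=0

20,0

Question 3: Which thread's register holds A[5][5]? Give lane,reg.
22,1

r=5→G=5,rhi=0  c=5→T=2,p=1
L=5*4+2=22  i=0*2+1=1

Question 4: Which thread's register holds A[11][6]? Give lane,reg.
15,2

r: 11->gid=3,r8=1  c: 6->tid=3,i&1=0
L=3*4+3=15  i=1*2+0=2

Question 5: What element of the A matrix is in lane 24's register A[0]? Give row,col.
lane 24: G=6 (24/4), T=0 (24%4)
i=0: r=6+0=6, c=0*2+0=0

6,0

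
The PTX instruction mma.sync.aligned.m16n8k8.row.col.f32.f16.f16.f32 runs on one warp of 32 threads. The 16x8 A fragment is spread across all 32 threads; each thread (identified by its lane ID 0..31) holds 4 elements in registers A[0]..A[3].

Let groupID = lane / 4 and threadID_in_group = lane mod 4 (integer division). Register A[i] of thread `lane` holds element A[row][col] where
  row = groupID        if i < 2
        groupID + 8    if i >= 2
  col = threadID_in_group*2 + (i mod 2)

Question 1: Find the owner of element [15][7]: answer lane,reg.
r: 15->gid=7,r8=1  c: 7->tid=3,i&1=1
L=7*4+3=31  i=1*2+1=3

31,3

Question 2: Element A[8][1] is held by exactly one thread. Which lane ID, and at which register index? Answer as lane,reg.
r=8⇒gr=0,Rb=1  c=1⇒th=0,odd=1
L=0*4+0=0  i=1*2+1=3

0,3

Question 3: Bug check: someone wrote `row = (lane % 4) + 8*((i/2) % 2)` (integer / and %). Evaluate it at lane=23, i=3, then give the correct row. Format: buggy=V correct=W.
buggy=11 correct=13

`(lane % 4) + 8*((i/2) % 2)`[23,3]->11
lane 23->23/4=5, 23 mod 4=3
i=3  r:5+8->13  c:2·3+1->7
row: 11 vs 13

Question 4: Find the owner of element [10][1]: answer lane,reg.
8,3

r=10⇒gr=2,Rb=1  c=1⇒th=0,odd=1
L=2*4+0=8  i=1*2+1=3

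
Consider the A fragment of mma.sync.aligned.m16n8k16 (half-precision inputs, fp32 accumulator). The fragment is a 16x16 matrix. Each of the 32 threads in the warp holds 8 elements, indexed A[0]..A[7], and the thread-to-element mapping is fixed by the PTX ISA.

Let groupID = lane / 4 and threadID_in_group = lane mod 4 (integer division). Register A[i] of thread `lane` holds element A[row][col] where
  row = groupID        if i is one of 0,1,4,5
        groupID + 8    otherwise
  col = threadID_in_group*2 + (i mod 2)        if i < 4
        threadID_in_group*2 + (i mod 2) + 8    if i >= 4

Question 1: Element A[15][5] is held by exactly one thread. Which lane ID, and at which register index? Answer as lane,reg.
30,3

r=15→G=7,rhi=1  c=5→chi=0,T=2,p=1
L=7*4+2=30  i=0*4+1*2+1=3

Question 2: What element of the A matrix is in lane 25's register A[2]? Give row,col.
lane 25: g=6 (25/4), t=1 (25%4)
i=2: r=6+8=14, c=1*2+0+0=2

14,2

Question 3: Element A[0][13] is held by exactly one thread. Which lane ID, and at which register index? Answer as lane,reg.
r: 0->gid=0,r8=0  c: 13->c8=1,tid=2,i&1=1
L=0*4+2=2  i=1*4+0*2+1=5

2,5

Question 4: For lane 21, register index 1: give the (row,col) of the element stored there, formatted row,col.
L=21->g=21>>2=5, t=21&3=1
[1]->row 5+0=5  col 1·2+1+0=3

5,3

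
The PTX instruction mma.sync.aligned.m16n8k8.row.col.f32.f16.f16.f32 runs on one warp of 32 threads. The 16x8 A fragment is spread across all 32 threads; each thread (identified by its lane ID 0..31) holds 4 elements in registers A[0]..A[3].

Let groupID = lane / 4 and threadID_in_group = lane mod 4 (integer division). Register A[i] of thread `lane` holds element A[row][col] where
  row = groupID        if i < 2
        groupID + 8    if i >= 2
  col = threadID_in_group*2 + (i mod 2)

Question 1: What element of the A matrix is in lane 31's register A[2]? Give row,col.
15,6

lane 31->31/4=7, 31 mod 4=3
i=2  r:7+8->15  c:2·3+0->6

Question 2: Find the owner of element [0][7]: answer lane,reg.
r:0=>grp=0,rB=0  c:7=>tig=3,lo=1
L=0*4+3=3  i=0*2+1=1

3,1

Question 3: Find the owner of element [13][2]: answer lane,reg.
r:13=>grp=5,rB=1  c:2=>tig=1,lo=0
L=5*4+1=21  i=1*2+0=2

21,2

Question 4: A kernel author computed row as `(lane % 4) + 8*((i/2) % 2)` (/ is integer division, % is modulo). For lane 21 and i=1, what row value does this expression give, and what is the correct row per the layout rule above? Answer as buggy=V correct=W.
`(lane % 4) + 8*((i/2) % 2)`[21,1]=>1
lane 21: grp=5 (21/4), tig=1 (21%4)
i=1: r=5+0=5, c=1*2+1=3
row: 1 vs 5

buggy=1 correct=5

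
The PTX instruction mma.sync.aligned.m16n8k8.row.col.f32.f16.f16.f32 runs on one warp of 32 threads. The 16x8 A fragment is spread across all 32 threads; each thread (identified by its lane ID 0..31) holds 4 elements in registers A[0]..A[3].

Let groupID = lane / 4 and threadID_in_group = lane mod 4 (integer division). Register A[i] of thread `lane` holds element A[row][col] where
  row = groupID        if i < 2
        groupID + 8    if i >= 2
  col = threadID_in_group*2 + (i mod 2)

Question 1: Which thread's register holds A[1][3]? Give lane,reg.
r=1->g=1,rb=0  c=3->t=1,b0=1
L=1*4+1=5  i=0*2+1=1

5,1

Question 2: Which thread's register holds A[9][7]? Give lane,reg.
7,3

r: 9->gid=1,r8=1  c: 7->tid=3,i&1=1
L=1*4+3=7  i=1*2+1=3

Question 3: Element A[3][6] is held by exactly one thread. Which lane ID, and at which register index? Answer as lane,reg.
r:3=>grp=3,rB=0  c:6=>tig=3,lo=0
L=3*4+3=15  i=0*2+0=0

15,0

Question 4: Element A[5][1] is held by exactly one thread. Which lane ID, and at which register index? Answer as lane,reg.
20,1

r: 5->gid=5,r8=0  c: 1->tid=0,i&1=1
L=5*4+0=20  i=0*2+1=1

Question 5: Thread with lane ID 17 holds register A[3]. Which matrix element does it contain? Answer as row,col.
12,3

17: grp=4,tig=1
[3] (4+8,1*2+1) = (12,3)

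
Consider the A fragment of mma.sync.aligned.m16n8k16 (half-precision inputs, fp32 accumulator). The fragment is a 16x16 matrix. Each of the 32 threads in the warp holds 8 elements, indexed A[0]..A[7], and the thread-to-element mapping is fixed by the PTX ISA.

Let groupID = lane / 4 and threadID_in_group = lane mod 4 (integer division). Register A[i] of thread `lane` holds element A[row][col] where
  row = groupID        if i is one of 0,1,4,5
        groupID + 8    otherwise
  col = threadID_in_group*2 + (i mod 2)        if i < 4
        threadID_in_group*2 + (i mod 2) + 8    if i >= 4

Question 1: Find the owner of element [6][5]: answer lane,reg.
26,1

r=6->g=6,rb=0  c=5->cb=0,t=2,b0=1
L=6*4+2=26  i=0*4+0*2+1=1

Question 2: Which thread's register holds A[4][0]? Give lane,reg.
r=4→G=4,rhi=0  c=0→chi=0,T=0,p=0
L=4*4+0=16  i=0*4+0*2+0=0

16,0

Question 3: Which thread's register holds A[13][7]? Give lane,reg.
23,3

r=13⇒gr=5,Rb=1  c=7⇒Cb=0,th=3,odd=1
L=5*4+3=23  i=0*4+1*2+1=3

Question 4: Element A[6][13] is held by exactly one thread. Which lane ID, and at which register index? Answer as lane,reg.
26,5

r=6→G=6,rhi=0  c=13→chi=1,T=2,p=1
L=6*4+2=26  i=1*4+0*2+1=5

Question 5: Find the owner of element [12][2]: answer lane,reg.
17,2

r=12⇒gr=4,Rb=1  c=2⇒Cb=0,th=1,odd=0
L=4*4+1=17  i=0*4+1*2+0=2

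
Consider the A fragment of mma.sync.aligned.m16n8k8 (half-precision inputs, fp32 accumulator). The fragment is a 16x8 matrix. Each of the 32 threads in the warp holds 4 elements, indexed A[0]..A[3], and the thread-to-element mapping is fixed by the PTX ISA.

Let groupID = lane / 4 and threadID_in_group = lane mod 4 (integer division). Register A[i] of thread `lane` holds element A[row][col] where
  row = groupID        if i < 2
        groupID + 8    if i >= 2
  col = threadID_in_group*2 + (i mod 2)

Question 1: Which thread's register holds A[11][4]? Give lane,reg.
14,2

r: 11->gid=3,r8=1  c: 4->tid=2,i&1=0
L=3*4+2=14  i=1*2+0=2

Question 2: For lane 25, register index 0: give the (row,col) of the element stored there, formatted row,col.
6,2

L=25->g=25>>2=6, t=25&3=1
[0]->row 6+0=6  col 1·2+0=2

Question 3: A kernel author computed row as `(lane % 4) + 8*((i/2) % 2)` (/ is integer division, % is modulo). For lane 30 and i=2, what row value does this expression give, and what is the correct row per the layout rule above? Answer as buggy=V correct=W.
`(lane % 4) + 8*((i/2) % 2)`[30,2]=>10
lane 30: grp=7 (30/4), tig=2 (30%4)
i=2: r=7+8=15, c=2*2+0=4
row: 10 vs 15

buggy=10 correct=15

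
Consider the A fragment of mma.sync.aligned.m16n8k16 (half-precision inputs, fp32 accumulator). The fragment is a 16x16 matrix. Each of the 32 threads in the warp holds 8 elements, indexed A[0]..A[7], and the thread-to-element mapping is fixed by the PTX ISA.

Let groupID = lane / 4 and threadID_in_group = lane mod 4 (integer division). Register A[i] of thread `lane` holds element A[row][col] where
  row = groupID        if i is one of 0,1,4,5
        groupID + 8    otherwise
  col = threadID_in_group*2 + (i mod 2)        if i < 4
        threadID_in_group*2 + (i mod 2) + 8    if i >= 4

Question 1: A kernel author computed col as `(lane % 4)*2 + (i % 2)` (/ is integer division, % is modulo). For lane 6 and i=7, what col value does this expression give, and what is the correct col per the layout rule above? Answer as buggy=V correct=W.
buggy=5 correct=13

`(lane % 4)*2 + (i % 2)`[6,7]→5
L=6→G=6>>2=1, T=6&3=2
[7]→row 1+8=9  col 2·2+1+8=13
col: 5 vs 13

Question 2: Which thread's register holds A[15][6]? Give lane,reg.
31,2

r=15->g=7,rb=1  c=6->cb=0,t=3,b0=0
L=7*4+3=31  i=0*4+1*2+0=2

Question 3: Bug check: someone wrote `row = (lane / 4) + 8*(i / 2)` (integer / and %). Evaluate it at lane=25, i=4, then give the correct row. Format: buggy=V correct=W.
buggy=22 correct=6

`(lane / 4) + 8*(i / 2)`[25,4]=>22
lane 25: grp=6 (25/4), tig=1 (25%4)
i=4: r=6+0=6, c=1*2+0+8=10
row: 22 vs 6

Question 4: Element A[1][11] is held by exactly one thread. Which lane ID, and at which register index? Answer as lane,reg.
r:1=>grp=1,rB=0  c:11=>cB=1,tig=1,lo=1
L=1*4+1=5  i=1*4+0*2+1=5

5,5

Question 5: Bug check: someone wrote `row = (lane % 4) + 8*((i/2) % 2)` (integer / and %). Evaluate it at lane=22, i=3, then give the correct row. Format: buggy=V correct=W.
buggy=10 correct=13

`(lane % 4) + 8*((i/2) % 2)`[22,3]→10
22: G=5,T=2
[3] (5+8,2*2+1+0) = (13,5)
row: 10 vs 13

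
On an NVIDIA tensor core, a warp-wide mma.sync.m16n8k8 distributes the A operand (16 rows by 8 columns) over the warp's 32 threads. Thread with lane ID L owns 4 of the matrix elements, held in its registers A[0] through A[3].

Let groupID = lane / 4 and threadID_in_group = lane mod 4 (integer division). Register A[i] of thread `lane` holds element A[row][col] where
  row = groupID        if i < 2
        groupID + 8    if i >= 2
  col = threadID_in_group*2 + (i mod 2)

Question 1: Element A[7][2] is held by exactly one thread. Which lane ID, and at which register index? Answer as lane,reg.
29,0

r:7=>grp=7,rB=0  c:2=>tig=1,lo=0
L=7*4+1=29  i=0*2+0=0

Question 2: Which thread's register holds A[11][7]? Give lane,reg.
15,3

r:11=>grp=3,rB=1  c:7=>tig=3,lo=1
L=3*4+3=15  i=1*2+1=3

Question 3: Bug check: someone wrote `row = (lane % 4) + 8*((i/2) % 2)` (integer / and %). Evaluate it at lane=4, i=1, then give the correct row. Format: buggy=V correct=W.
`(lane % 4) + 8*((i/2) % 2)`[4,1]=>0
lane 4: grp=1 (4/4), tig=0 (4%4)
i=1: r=1+0=1, c=0*2+1=1
row: 0 vs 1

buggy=0 correct=1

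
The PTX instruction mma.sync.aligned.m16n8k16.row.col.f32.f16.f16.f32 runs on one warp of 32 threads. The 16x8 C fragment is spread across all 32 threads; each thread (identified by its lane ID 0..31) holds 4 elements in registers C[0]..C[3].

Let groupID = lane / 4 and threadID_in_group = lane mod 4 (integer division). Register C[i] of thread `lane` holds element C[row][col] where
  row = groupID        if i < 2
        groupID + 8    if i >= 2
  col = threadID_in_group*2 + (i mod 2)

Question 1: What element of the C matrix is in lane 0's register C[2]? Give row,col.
lane 0->0/4=0, 0 mod 4=0
i=2  r:0+8->8  c:2·0+0->0

8,0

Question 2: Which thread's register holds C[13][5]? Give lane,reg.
r: 13->gid=5,r8=1  c: 5->tid=2,i&1=1
L=5*4+2=22  i=1*2+1=3

22,3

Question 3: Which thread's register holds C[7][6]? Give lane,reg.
31,0

r:7=>grp=7,rB=0  c:6=>tig=3,lo=0
L=7*4+3=31  i=0*2+0=0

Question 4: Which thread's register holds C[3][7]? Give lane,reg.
15,1

r=3->g=3,rb=0  c=7->t=3,b0=1
L=3*4+3=15  i=0*2+1=1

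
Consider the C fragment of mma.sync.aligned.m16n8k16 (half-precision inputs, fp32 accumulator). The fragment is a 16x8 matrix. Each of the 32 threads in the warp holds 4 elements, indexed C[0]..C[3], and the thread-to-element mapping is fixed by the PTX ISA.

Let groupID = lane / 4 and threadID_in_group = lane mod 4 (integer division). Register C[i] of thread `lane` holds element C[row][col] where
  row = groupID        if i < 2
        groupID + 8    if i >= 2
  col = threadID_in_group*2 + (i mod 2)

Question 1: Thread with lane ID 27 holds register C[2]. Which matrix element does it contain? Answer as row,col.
14,6

L=27⇒gr=27>>2=6, th=27&3=3
[2]⇒row 6+8=14  col 3·2+0=6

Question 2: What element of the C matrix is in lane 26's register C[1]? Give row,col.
6,5

lane 26: gr=6 (26/4), th=2 (26%4)
i=1: r=6+0=6, c=2*2+1=5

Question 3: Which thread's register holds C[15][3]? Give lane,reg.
r:15=>grp=7,rB=1  c:3=>tig=1,lo=1
L=7*4+1=29  i=1*2+1=3

29,3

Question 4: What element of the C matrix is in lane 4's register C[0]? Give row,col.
L=4⇒gr=4>>2=1, th=4&3=0
[0]⇒row 1+0=1  col 0·2+0=0

1,0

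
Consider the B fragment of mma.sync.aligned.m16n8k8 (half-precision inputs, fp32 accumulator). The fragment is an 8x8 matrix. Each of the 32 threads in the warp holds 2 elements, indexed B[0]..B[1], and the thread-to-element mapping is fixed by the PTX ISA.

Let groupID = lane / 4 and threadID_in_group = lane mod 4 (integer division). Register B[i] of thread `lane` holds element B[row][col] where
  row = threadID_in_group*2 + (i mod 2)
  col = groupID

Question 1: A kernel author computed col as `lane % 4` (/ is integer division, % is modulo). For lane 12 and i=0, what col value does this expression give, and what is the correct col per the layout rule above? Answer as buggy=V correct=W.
`lane % 4`[12,0]->0
L=12->gid=12>>2=3, tid=12&3=0
[0]->row 0·2+0=0  col gid=3
col: 0 vs 3

buggy=0 correct=3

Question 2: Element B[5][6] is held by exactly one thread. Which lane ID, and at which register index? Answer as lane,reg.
c=6→G=6  r=5→T=2,p=1
L=6*4+2=26  i=1=1

26,1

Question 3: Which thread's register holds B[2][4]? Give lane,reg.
c=4⇒gr=4  r=2⇒th=1,odd=0
L=4*4+1=17  i=0=0

17,0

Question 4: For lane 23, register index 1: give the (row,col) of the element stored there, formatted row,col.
L=23⇒gr=23>>2=5, th=23&3=3
[1]⇒row 3·2+1=7  col gr=5

7,5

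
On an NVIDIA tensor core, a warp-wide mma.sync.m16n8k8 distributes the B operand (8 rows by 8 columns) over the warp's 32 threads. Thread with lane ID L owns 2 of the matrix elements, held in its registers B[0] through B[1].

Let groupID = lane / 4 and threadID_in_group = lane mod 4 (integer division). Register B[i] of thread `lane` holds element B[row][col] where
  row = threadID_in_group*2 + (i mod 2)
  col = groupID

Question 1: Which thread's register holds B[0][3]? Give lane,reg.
c: 3->gid=3  r: 0->tid=0,i&1=0
L=3*4+0=12  i=0=0

12,0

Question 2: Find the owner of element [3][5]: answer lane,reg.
c=5->g=5  r=3->t=1,b0=1
L=5*4+1=21  i=1=1

21,1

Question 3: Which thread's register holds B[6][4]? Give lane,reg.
19,0

c: 4->gid=4  r: 6->tid=3,i&1=0
L=4*4+3=19  i=0=0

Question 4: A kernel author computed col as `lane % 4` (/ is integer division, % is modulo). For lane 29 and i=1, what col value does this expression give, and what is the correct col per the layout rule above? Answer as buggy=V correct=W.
buggy=1 correct=7

`lane % 4`[29,1]⇒1
29: gr=7,th=1
[1] (1*2+1,7) = (3,7)
col: 1 vs 7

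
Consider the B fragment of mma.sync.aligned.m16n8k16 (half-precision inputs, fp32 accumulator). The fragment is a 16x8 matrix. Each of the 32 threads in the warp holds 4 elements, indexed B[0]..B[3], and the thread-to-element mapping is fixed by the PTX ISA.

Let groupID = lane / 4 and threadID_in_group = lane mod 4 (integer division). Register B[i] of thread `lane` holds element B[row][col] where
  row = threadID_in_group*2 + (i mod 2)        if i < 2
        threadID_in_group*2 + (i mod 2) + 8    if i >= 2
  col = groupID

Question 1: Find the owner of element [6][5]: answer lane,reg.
c:5=>grp=5  r:6=>rB=0,tig=3,lo=0
L=5*4+3=23  i=0*2+0=0

23,0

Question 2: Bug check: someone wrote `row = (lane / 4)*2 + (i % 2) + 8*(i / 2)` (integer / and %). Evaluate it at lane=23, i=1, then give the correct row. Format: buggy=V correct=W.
`(lane / 4)*2 + (i % 2) + 8*(i / 2)`[23,1]→11
L=23→G=23>>2=5, T=23&3=3
[1]→row 3·2+1+0=7  col G=5
row: 11 vs 7

buggy=11 correct=7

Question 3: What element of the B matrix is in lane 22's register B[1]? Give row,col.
5,5

lane 22: G=5 (22/4), T=2 (22%4)
i=1: r=2*2+1+0=5, c=G=5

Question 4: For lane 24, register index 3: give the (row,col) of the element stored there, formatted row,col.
9,6

L=24→G=24>>2=6, T=24&3=0
[3]→row 0·2+1+8=9  col G=6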